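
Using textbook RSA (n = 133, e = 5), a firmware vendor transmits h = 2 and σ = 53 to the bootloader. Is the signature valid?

σ^2 ≡ 53^2 = 2809 ≡ 16
σ^4 ≡ 16^2 = 256 ≡ 123
5 = 4 + 1, so σ^5 ≡ 123·53 ≡ 2 (mod 133)
σ^5 mod 133 = 2 matches h.

valid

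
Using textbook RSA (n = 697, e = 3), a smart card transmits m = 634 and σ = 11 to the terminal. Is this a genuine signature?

genuine

Squares mod 697: σ^1≡11, σ^2≡121
3 = 2 + 1, so σ^3 ≡ 121·11 ≡ 634 (mod 697)
634 = m, so the signature checks out.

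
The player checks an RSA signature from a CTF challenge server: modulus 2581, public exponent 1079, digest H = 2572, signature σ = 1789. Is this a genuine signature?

genuine

σ^2 ≡ 1789^2 = 3200521 ≡ 81
σ^4 ≡ 81^2 = 6561 ≡ 1399
σ^8 ≡ 1399^2 = 1957201 ≡ 803
σ^16 ≡ 803^2 = 644809 ≡ 2140
σ^32 ≡ 2140^2 = 4579600 ≡ 906
σ^64 ≡ 906^2 = 820836 ≡ 78
σ^128 ≡ 78^2 = 6084 ≡ 922
σ^256 ≡ 922^2 = 850084 ≡ 935
σ^512 ≡ 935^2 = 874225 ≡ 1847
σ^1024 ≡ 1847^2 = 3411409 ≡ 1908
1079 = 1024 + 32 + 16 + 4 + 2 + 1, so σ^1079 ≡ 1908·906·2140·1399·81·1789 ≡ 2572 (mod 2581)
σ^1079 mod 2581 = 2572 matches H.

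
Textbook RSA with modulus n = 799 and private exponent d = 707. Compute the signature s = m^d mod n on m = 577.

407

Squares mod 799: m^1≡577, m^2≡545, m^4≡596, m^8≡460, m^16≡664, m^32≡647, m^64≡732, m^128≡494, m^256≡341, m^512≡426
707 = 512 + 128 + 64 + 2 + 1, so m^707 ≡ 426·494·732·545·577 ≡ 407 (mod 799)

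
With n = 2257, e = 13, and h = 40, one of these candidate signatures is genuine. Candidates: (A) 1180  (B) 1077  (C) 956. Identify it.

B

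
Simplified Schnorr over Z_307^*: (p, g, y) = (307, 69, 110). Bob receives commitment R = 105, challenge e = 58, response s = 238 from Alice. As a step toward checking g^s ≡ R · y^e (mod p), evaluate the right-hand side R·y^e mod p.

93

110^58 mod 307 = 150
R · y^e ≡ 105·150 = 15750 ≡ 93 (mod 307)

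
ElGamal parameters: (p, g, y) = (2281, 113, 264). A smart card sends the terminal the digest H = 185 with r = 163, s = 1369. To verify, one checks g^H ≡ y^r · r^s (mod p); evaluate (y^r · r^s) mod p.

316

264^2 = 69696 ≡ 1266
264^4 ≡ 1266^2 = 1602756 ≡ 1494
264^8 ≡ 1494^2 = 2232036 ≡ 1218
264^16 ≡ 1218^2 = 1483524 ≡ 874
264^32 ≡ 874^2 = 763876 ≡ 2022
264^64 ≡ 2022^2 = 4088484 ≡ 932
264^128 ≡ 932^2 = 868624 ≡ 1844
163 = 128 + 32 + 2 + 1, so 264^163 ≡ 1844·2022·1266·264 ≡ 1470 (mod 2281)
163^2 = 26569 ≡ 1478
163^4 ≡ 1478^2 = 2184484 ≡ 1567
163^8 ≡ 1567^2 = 2455489 ≡ 1133
163^16 ≡ 1133^2 = 1283689 ≡ 1767
163^32 ≡ 1767^2 = 3122289 ≡ 1881
163^64 ≡ 1881^2 = 3538161 ≡ 330
163^128 ≡ 330^2 = 108900 ≡ 1693
163^256 ≡ 1693^2 = 2866249 ≡ 1313
163^512 ≡ 1313^2 = 1723969 ≡ 1814
163^1024 ≡ 1814^2 = 3290596 ≡ 1394
1369 = 1024 + 256 + 64 + 16 + 8 + 1, so 163^1369 ≡ 1394·1313·330·1767·1133·163 ≡ 534 (mod 2281)
y^r · r^s ≡ 1470·534 = 784980 ≡ 316 (mod 2281)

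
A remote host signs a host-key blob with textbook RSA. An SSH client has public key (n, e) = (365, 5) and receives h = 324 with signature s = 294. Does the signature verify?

verifies

s^2 ≡ 294^2 = 86436 ≡ 296
s^4 ≡ 296^2 = 87616 ≡ 16
5 = 4 + 1, so s^5 ≡ 16·294 ≡ 324 (mod 365)
s^5 mod 365 = 324 matches h.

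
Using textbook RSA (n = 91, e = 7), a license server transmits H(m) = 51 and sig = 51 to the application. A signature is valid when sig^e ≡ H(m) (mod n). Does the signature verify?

verifies

sig^2 ≡ 51^2 = 2601 ≡ 53
sig^4 ≡ 53^2 = 2809 ≡ 79
7 = 4 + 2 + 1, so sig^7 ≡ 79·53·51 ≡ 51 (mod 91)
sig^7 mod 91 = 51 matches H(m).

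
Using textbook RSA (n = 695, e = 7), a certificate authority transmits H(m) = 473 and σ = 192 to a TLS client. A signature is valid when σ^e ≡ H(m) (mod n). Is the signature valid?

Squares mod 695: σ^1≡192, σ^2≡29, σ^4≡146
7 = 4 + 2 + 1, so σ^7 ≡ 146·29·192 ≡ 473 (mod 695)
σ^7 mod 695 = 473 matches H(m).

valid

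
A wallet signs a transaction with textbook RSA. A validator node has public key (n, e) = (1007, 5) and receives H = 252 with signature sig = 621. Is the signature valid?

invalid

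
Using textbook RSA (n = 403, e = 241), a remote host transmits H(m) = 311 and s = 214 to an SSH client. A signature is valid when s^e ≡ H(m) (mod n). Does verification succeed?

Squares mod 403: s^1≡214, s^2≡257, s^4≡360, s^8≡237, s^16≡152, s^32≡133, s^64≡360, s^128≡237
241 = 128 + 64 + 32 + 16 + 1, so s^241 ≡ 237·360·133·152·214 ≡ 214 (mod 403)
The recovered value 214 does not match the digest 311.

fails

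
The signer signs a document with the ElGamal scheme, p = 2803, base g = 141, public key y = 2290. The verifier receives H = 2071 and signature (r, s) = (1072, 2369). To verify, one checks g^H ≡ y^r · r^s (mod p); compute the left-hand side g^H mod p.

2609

Squares mod 2803: 141^1≡141, 141^2≡260, 141^4≡328, 141^8≡1070, 141^16≡1276, 141^32≡2436, 141^64≡145, 141^128≡1404, 141^256≡707, 141^512≡915, 141^1024≡1931, 141^2048≡771
2071 = 2048 + 16 + 4 + 2 + 1, so 141^2071 ≡ 771·1276·328·260·141 ≡ 2609 (mod 2803)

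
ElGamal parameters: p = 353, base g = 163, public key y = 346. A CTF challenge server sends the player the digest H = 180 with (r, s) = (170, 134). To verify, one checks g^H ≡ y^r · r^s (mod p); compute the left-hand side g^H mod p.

163^2 = 26569 ≡ 94
163^4 ≡ 94^2 = 8836 ≡ 11
163^8 ≡ 11^2 = 121
163^16 ≡ 121^2 = 14641 ≡ 168
163^32 ≡ 168^2 = 28224 ≡ 337
163^64 ≡ 337^2 = 113569 ≡ 256
163^128 ≡ 256^2 = 65536 ≡ 231
180 = 128 + 32 + 16 + 4, so 163^180 ≡ 231·337·168·11 ≡ 342 (mod 353)

342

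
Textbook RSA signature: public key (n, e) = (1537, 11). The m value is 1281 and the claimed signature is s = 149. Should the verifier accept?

accept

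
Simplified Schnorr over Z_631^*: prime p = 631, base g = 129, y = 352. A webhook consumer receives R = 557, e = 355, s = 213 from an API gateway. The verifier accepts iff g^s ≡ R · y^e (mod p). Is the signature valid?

valid

g^s mod p:
129^2 = 16641 ≡ 235
129^4 ≡ 235^2 = 55225 ≡ 328
129^8 ≡ 328^2 = 107584 ≡ 314
129^16 ≡ 314^2 = 98596 ≡ 160
129^32 ≡ 160^2 = 25600 ≡ 360
129^64 ≡ 360^2 = 129600 ≡ 245
129^128 ≡ 245^2 = 60025 ≡ 80
213 = 128 + 64 + 16 + 4 + 1, so 129^213 ≡ 80·245·160·328·129 ≡ 74 (mod 631)
R · y^e mod p:
352^2 = 123904 ≡ 228
352^4 ≡ 228^2 = 51984 ≡ 242
352^8 ≡ 242^2 = 58564 ≡ 512
352^16 ≡ 512^2 = 262144 ≡ 279
352^32 ≡ 279^2 = 77841 ≡ 228
352^64 ≡ 228^2 = 51984 ≡ 242
352^128 ≡ 242^2 = 58564 ≡ 512
352^256 ≡ 512^2 = 262144 ≡ 279
355 = 256 + 64 + 32 + 2 + 1, so 352^355 ≡ 279·242·228·228·352 ≡ 630 (mod 631)
557·630 = 350910 ≡ 74 (mod 631)
74 ≡ 74 (mod 631); signature holds.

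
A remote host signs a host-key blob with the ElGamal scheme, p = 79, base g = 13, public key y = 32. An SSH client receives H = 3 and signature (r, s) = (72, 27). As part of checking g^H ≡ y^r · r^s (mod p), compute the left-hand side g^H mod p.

64

13^2 = 169 ≡ 11
3 = 2 + 1, so 13^3 ≡ 11·13 ≡ 64 (mod 79)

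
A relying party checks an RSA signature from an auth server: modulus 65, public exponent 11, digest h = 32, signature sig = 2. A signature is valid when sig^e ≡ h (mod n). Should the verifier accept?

sig^11 mod 65 = 33
33 ≠ 32, so verification fails.

reject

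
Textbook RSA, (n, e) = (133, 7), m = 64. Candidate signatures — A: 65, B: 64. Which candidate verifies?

Candidate A: Squares mod 133: 65^1≡65, 65^2≡102, 65^4≡30; 7 = 4 + 2 + 1, so 65^7 ≡ 30·102·65 ≡ 65 (mod 133)
Candidate B: Squares mod 133: 64^1≡64, 64^2≡106, 64^4≡64; 7 = 4 + 2 + 1, so 64^7 ≡ 64·106·64 ≡ 64 (mod 133)
  → matches m = 64

B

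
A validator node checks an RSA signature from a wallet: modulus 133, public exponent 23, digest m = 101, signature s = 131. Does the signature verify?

s^2 ≡ 131^2 = 17161 ≡ 4
s^4 ≡ 4^2 = 16
s^8 ≡ 16^2 = 256 ≡ 123
s^16 ≡ 123^2 = 15129 ≡ 100
23 = 16 + 4 + 2 + 1, so s^23 ≡ 100·16·4·131 ≡ 101 (mod 133)
Since 101 equals the digest 101, verification succeeds.

verifies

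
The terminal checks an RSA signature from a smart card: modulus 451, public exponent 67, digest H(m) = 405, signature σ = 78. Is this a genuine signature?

forged

σ^2 ≡ 78^2 = 6084 ≡ 221
σ^4 ≡ 221^2 = 48841 ≡ 133
σ^8 ≡ 133^2 = 17689 ≡ 100
σ^16 ≡ 100^2 = 10000 ≡ 78
σ^32 ≡ 78^2 = 6084 ≡ 221
σ^64 ≡ 221^2 = 48841 ≡ 133
67 = 64 + 2 + 1, so σ^67 ≡ 133·221·78 ≡ 221 (mod 451)
σ^67 mod 451 = 221, but H(m) = 405.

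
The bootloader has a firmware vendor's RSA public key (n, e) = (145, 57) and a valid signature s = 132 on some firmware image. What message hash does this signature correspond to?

132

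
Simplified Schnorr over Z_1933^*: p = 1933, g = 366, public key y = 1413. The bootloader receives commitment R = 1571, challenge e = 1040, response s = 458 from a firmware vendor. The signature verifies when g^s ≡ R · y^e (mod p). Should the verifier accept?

accept

g^s mod p:
366^2 = 133956 ≡ 579
366^4 ≡ 579^2 = 335241 ≡ 832
366^8 ≡ 832^2 = 692224 ≡ 210
366^16 ≡ 210^2 = 44100 ≡ 1574
366^32 ≡ 1574^2 = 2477476 ≡ 1303
366^64 ≡ 1303^2 = 1697809 ≡ 635
366^128 ≡ 635^2 = 403225 ≡ 1161
366^256 ≡ 1161^2 = 1347921 ≡ 620
458 = 256 + 128 + 64 + 8 + 2, so 366^458 ≡ 620·1161·635·210·579 ≡ 1842 (mod 1933)
R · y^e mod p:
1413^2 = 1996569 ≡ 1713
1413^4 ≡ 1713^2 = 2934369 ≡ 75
1413^8 ≡ 75^2 = 5625 ≡ 1759
1413^16 ≡ 1759^2 = 3094081 ≡ 1281
1413^32 ≡ 1281^2 = 1640961 ≡ 1777
1413^64 ≡ 1777^2 = 3157729 ≡ 1140
1413^128 ≡ 1140^2 = 1299600 ≡ 624
1413^256 ≡ 624^2 = 389376 ≡ 843
1413^512 ≡ 843^2 = 710649 ≡ 1238
1413^1024 ≡ 1238^2 = 1532644 ≡ 1708
1040 = 1024 + 16, so 1413^1040 ≡ 1708·1281 ≡ 1725 (mod 1933)
1571·1725 = 2709975 ≡ 1842 (mod 1933)
1842 ≡ 1842 (mod 1933); signature holds.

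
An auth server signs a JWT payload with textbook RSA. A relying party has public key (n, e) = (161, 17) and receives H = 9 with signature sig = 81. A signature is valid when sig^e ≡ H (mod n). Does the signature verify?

verifies

sig^2 ≡ 81^2 = 6561 ≡ 121
sig^4 ≡ 121^2 = 14641 ≡ 151
sig^8 ≡ 151^2 = 22801 ≡ 100
sig^16 ≡ 100^2 = 10000 ≡ 18
17 = 16 + 1, so sig^17 ≡ 18·81 ≡ 9 (mod 161)
9 = H, so the signature checks out.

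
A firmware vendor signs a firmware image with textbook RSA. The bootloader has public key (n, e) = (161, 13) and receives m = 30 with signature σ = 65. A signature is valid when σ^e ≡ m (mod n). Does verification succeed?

passes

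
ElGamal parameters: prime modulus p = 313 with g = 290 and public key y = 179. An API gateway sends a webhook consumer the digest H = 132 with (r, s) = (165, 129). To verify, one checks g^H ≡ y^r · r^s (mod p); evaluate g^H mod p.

79

290^2 = 84100 ≡ 216
290^4 ≡ 216^2 = 46656 ≡ 19
290^8 ≡ 19^2 = 361 ≡ 48
290^16 ≡ 48^2 = 2304 ≡ 113
290^32 ≡ 113^2 = 12769 ≡ 249
290^64 ≡ 249^2 = 62001 ≡ 27
290^128 ≡ 27^2 = 729 ≡ 103
132 = 128 + 4, so 290^132 ≡ 103·19 ≡ 79 (mod 313)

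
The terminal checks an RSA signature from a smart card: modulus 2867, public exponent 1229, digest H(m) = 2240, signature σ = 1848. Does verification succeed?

passes

Squares mod 2867: σ^1≡1848, σ^2≡507, σ^4≡1886, σ^8≡1916, σ^16≡1296, σ^32≡2421, σ^64≡1093, σ^128≡1977, σ^256≡808, σ^512≡2055, σ^1024≡2801
1229 = 1024 + 128 + 64 + 8 + 4 + 1, so σ^1229 ≡ 2801·1977·1093·1916·1886·1848 ≡ 2240 (mod 2867)
Since 2240 equals the digest 2240, verification succeeds.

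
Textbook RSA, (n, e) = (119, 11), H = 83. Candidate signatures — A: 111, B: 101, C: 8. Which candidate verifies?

Candidate A: Squares mod 119: 111^1≡111, 111^2≡64, 111^4≡50, 111^8≡1; 11 = 8 + 2 + 1, so 111^11 ≡ 1·64·111 ≡ 83 (mod 119)
  → matches H = 83
Candidate B: Squares mod 119: 101^1≡101, 101^2≡86, 101^4≡18, 101^8≡86; 11 = 8 + 2 + 1, so 101^11 ≡ 86·86·101 ≡ 33 (mod 119)
Candidate C: Squares mod 119: 8^1≡8, 8^2≡64, 8^4≡50, 8^8≡1; 11 = 8 + 2 + 1, so 8^11 ≡ 1·64·8 ≡ 36 (mod 119)

A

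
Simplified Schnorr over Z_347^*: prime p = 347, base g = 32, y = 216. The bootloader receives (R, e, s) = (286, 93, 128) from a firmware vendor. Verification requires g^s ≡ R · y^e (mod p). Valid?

g^s mod p:
32^128 mod 347 = 224
R · y^e mod p:
216^93 mod 347 = 258
286·258 = 73788 ≡ 224 (mod 347)
224 ≡ 224 (mod 347); signature holds.

yes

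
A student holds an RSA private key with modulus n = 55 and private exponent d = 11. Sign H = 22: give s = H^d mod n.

H^11 mod 55 = 33

33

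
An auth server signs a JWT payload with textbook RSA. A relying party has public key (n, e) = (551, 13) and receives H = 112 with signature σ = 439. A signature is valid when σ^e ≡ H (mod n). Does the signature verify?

Squares mod 551: σ^1≡439, σ^2≡422, σ^4≡111, σ^8≡199
13 = 8 + 4 + 1, so σ^13 ≡ 199·111·439 ≡ 22 (mod 551)
The recovered value 22 does not match the digest 112.

does not verify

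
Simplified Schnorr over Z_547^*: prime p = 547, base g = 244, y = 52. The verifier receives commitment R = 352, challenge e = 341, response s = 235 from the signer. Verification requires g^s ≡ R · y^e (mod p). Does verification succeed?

passes

g^s mod p:
Squares mod 547: 244^1≡244, 244^2≡460, 244^4≡458, 244^8≡263, 244^16≡247, 244^32≡292, 244^64≡479, 244^128≡248
235 = 128 + 64 + 32 + 8 + 2 + 1, so 244^235 ≡ 248·479·292·263·460·244 ≡ 8 (mod 547)
R · y^e mod p:
Squares mod 547: 52^1≡52, 52^2≡516, 52^4≡414, 52^8≡185, 52^16≡311, 52^32≡449, 52^64≡305, 52^128≡35, 52^256≡131
341 = 256 + 64 + 16 + 4 + 1, so 52^341 ≡ 131·305·311·414·52 ≡ 460 (mod 547)
352·460 = 161920 ≡ 8 (mod 547)
8 ≡ 8 (mod 547); signature holds.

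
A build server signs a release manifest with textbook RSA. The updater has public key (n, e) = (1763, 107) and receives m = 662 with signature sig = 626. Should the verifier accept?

sig^2 ≡ 626^2 = 391876 ≡ 490
sig^4 ≡ 490^2 = 240100 ≡ 332
sig^8 ≡ 332^2 = 110224 ≡ 918
sig^16 ≡ 918^2 = 842724 ≡ 10
sig^32 ≡ 10^2 = 100
sig^64 ≡ 100^2 = 10000 ≡ 1185
107 = 64 + 32 + 8 + 2 + 1, so sig^107 ≡ 1185·100·918·490·626 ≡ 662 (mod 1763)
sig^107 mod 1763 = 662 matches m.

accept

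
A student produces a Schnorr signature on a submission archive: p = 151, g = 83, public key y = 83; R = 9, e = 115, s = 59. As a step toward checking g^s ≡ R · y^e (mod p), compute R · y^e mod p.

28

83^2 = 6889 ≡ 94
83^4 ≡ 94^2 = 8836 ≡ 78
83^8 ≡ 78^2 = 6084 ≡ 44
83^16 ≡ 44^2 = 1936 ≡ 124
83^32 ≡ 124^2 = 15376 ≡ 125
83^64 ≡ 125^2 = 15625 ≡ 72
115 = 64 + 32 + 16 + 2 + 1, so 83^115 ≡ 72·125·124·94·83 ≡ 87 (mod 151)
R · y^e ≡ 9·87 = 783 ≡ 28 (mod 151)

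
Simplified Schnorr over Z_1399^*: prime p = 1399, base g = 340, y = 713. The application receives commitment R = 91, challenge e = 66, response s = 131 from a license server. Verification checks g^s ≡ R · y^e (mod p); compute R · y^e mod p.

Squares mod 1399: 713^1≡713, 713^2≡532, 713^4≡426, 713^8≡1005, 713^16≡1346, 713^32≡11, 713^64≡121
66 = 64 + 2, so 713^66 ≡ 121·532 ≡ 18 (mod 1399)
R · y^e ≡ 91·18 = 1638 ≡ 239 (mod 1399)

239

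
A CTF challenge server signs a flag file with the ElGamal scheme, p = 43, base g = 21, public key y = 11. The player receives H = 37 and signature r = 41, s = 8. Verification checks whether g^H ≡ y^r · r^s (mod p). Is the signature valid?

Left side g^H mod p:
21^37 mod 43 = 11
Right side y^r · r^s mod p:
11^41 mod 43 = 4
41^8 mod 43 = 41
4·41 = 164 ≡ 35 (mod 43)
11 ≠ 35, so verification fails.

invalid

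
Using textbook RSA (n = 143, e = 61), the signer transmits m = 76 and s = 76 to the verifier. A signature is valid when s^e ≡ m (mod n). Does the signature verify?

verifies

s^2 ≡ 76^2 = 5776 ≡ 56
s^4 ≡ 56^2 = 3136 ≡ 133
s^8 ≡ 133^2 = 17689 ≡ 100
s^16 ≡ 100^2 = 10000 ≡ 133
s^32 ≡ 133^2 = 17689 ≡ 100
61 = 32 + 16 + 8 + 4 + 1, so s^61 ≡ 100·133·100·133·76 ≡ 76 (mod 143)
76 = m, so the signature checks out.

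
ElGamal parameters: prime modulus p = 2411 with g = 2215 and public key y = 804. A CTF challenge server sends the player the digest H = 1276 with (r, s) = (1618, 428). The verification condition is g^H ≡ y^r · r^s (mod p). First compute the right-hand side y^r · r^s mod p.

306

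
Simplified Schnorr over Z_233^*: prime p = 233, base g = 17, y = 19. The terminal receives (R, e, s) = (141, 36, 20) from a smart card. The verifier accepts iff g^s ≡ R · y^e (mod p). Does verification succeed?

g^s mod p:
Squares mod 233: 17^1≡17, 17^2≡56, 17^4≡107, 17^8≡32, 17^16≡92
20 = 16 + 4, so 17^20 ≡ 92·107 ≡ 58 (mod 233)
R · y^e mod p:
Squares mod 233: 19^1≡19, 19^2≡128, 19^4≡74, 19^8≡117, 19^16≡175, 19^32≡102
36 = 32 + 4, so 19^36 ≡ 102·74 ≡ 92 (mod 233)
141·92 = 12972 ≡ 157 (mod 233)
58 ≠ 157; the check fails.

fails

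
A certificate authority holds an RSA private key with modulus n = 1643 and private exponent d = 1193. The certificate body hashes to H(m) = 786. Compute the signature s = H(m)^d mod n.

Squares mod 1643: (H(m))^1≡786, (H(m))^2≡28, (H(m))^4≡784, (H(m))^8≡174, (H(m))^16≡702, (H(m))^32≡1547, (H(m))^64≡1001, (H(m))^128≡1414, (H(m))^256≡1508, (H(m))^512≡152, (H(m))^1024≡102
1193 = 1024 + 128 + 32 + 8 + 1, so (H(m))^1193 ≡ 102·1414·1547·174·786 ≡ 632 (mod 1643)

632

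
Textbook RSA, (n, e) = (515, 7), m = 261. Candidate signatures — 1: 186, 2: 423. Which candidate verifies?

Candidate 1: Squares mod 515: 186^1≡186, 186^2≡91, 186^4≡41; 7 = 4 + 2 + 1, so 186^7 ≡ 41·91·186 ≡ 261 (mod 515)
  → matches m = 261
Candidate 2: Squares mod 515: 423^1≡423, 423^2≡224, 423^4≡221; 7 = 4 + 2 + 1, so 423^7 ≡ 221·224·423 ≡ 292 (mod 515)

1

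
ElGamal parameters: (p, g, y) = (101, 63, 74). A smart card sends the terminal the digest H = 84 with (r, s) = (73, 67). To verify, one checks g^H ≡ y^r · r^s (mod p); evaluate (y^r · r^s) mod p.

74^2 = 5476 ≡ 22
74^4 ≡ 22^2 = 484 ≡ 80
74^8 ≡ 80^2 = 6400 ≡ 37
74^16 ≡ 37^2 = 1369 ≡ 56
74^32 ≡ 56^2 = 3136 ≡ 5
74^64 ≡ 5^2 = 25
73 = 64 + 8 + 1, so 74^73 ≡ 25·37·74 ≡ 73 (mod 101)
73^2 = 5329 ≡ 77
73^4 ≡ 77^2 = 5929 ≡ 71
73^8 ≡ 71^2 = 5041 ≡ 92
73^16 ≡ 92^2 = 8464 ≡ 81
73^32 ≡ 81^2 = 6561 ≡ 97
73^64 ≡ 97^2 = 9409 ≡ 16
67 = 64 + 2 + 1, so 73^67 ≡ 16·77·73 ≡ 46 (mod 101)
y^r · r^s ≡ 73·46 = 3358 ≡ 25 (mod 101)

25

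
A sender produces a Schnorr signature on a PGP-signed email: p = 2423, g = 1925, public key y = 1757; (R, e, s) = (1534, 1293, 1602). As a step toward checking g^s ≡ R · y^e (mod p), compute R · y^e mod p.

2025

1757^2 = 3087049 ≡ 147
1757^4 ≡ 147^2 = 21609 ≡ 2225
1757^8 ≡ 2225^2 = 4950625 ≡ 436
1757^16 ≡ 436^2 = 190096 ≡ 1102
1757^32 ≡ 1102^2 = 1214404 ≡ 481
1757^64 ≡ 481^2 = 231361 ≡ 1176
1757^128 ≡ 1176^2 = 1382976 ≡ 1866
1757^256 ≡ 1866^2 = 3481956 ≡ 105
1757^512 ≡ 105^2 = 11025 ≡ 1333
1757^1024 ≡ 1333^2 = 1776889 ≡ 830
1293 = 1024 + 256 + 8 + 4 + 1, so 1757^1293 ≡ 830·105·436·2225·1757 ≡ 1415 (mod 2423)
R · y^e ≡ 1534·1415 = 2170610 ≡ 2025 (mod 2423)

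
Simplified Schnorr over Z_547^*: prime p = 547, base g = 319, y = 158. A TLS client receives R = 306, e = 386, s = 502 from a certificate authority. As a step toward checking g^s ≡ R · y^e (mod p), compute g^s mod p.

319^2 = 101761 ≡ 19
319^4 ≡ 19^2 = 361
319^8 ≡ 361^2 = 130321 ≡ 135
319^16 ≡ 135^2 = 18225 ≡ 174
319^32 ≡ 174^2 = 30276 ≡ 191
319^64 ≡ 191^2 = 36481 ≡ 379
319^128 ≡ 379^2 = 143641 ≡ 327
319^256 ≡ 327^2 = 106929 ≡ 264
502 = 256 + 128 + 64 + 32 + 16 + 4 + 2, so 319^502 ≡ 264·327·379·191·174·361·19 ≡ 388 (mod 547)

388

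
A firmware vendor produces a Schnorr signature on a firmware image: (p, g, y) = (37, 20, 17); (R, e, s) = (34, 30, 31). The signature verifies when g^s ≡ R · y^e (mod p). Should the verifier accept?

reject

g^s mod p:
20^2 = 400 ≡ 30
20^4 ≡ 30^2 = 900 ≡ 12
20^8 ≡ 12^2 = 144 ≡ 33
20^16 ≡ 33^2 = 1089 ≡ 16
31 = 16 + 8 + 4 + 2 + 1, so 20^31 ≡ 16·33·12·30·20 ≡ 35 (mod 37)
R · y^e mod p:
17^2 = 289 ≡ 30
17^4 ≡ 30^2 = 900 ≡ 12
17^8 ≡ 12^2 = 144 ≡ 33
17^16 ≡ 33^2 = 1089 ≡ 16
30 = 16 + 8 + 4 + 2, so 17^30 ≡ 16·33·12·30 ≡ 11 (mod 37)
34·11 = 374 ≡ 4 (mod 37)
35 ≠ 4; the check fails.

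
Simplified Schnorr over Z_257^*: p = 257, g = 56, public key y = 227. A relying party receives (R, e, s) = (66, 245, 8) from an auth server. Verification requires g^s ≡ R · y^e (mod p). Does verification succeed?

g^s mod p:
56^2 = 3136 ≡ 52
56^4 ≡ 52^2 = 2704 ≡ 134
56^8 ≡ 134^2 = 17956 ≡ 223
R · y^e mod p:
227^2 = 51529 ≡ 129
227^4 ≡ 129^2 = 16641 ≡ 193
227^8 ≡ 193^2 = 37249 ≡ 241
227^16 ≡ 241^2 = 58081 ≡ 256
227^32 ≡ 256^2 = 65536 ≡ 1
227^64 ≡ 1^2 = 1
227^128 ≡ 1^2 = 1
245 = 128 + 64 + 32 + 16 + 4 + 1, so 227^245 ≡ 1·1·1·256·193·227 ≡ 136 (mod 257)
66·136 = 8976 ≡ 238 (mod 257)
223 ≠ 238; the check fails.

fails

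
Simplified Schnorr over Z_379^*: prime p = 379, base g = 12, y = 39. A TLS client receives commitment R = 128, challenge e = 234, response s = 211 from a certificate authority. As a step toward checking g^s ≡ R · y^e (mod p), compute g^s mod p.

Squares mod 379: 12^1≡12, 12^2≡144, 12^4≡270, 12^8≡132, 12^16≡369, 12^32≡100, 12^64≡146, 12^128≡92
211 = 128 + 64 + 16 + 2 + 1, so 12^211 ≡ 92·146·369·144·12 ≡ 325 (mod 379)

325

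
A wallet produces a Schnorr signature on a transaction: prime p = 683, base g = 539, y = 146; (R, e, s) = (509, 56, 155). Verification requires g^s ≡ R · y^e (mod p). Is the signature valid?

invalid

g^s mod p:
Squares mod 683: 539^1≡539, 539^2≡246, 539^4≡412, 539^8≡360, 539^16≡513, 539^32≡214, 539^64≡35, 539^128≡542
155 = 128 + 16 + 8 + 2 + 1, so 539^155 ≡ 542·513·360·246·539 ≡ 667 (mod 683)
R · y^e mod p:
Squares mod 683: 146^1≡146, 146^2≡143, 146^4≡642, 146^8≡315, 146^16≡190, 146^32≡584
56 = 32 + 16 + 8, so 146^56 ≡ 584·190·315 ≡ 558 (mod 683)
509·558 = 284022 ≡ 577 (mod 683)
667 ≠ 577; the check fails.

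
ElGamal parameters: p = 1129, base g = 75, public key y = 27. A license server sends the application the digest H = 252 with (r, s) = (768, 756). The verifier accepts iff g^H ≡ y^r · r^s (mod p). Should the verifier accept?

accept

Left side g^H mod p:
75^2 = 5625 ≡ 1109
75^4 ≡ 1109^2 = 1229881 ≡ 400
75^8 ≡ 400^2 = 160000 ≡ 811
75^16 ≡ 811^2 = 657721 ≡ 643
75^32 ≡ 643^2 = 413449 ≡ 235
75^64 ≡ 235^2 = 55225 ≡ 1033
75^128 ≡ 1033^2 = 1067089 ≡ 184
252 = 128 + 64 + 32 + 16 + 8 + 4, so 75^252 ≡ 184·1033·235·643·811·400 ≡ 1033 (mod 1129)
Right side y^r · r^s mod p:
27^2 = 729
27^4 ≡ 729^2 = 531441 ≡ 811
27^8 ≡ 811^2 = 657721 ≡ 643
27^16 ≡ 643^2 = 413449 ≡ 235
27^32 ≡ 235^2 = 55225 ≡ 1033
27^64 ≡ 1033^2 = 1067089 ≡ 184
27^128 ≡ 184^2 = 33856 ≡ 1115
27^256 ≡ 1115^2 = 1243225 ≡ 196
27^512 ≡ 196^2 = 38416 ≡ 30
768 = 512 + 256, so 27^768 ≡ 30·196 ≡ 235 (mod 1129)
768^2 = 589824 ≡ 486
768^4 ≡ 486^2 = 236196 ≡ 235
768^8 ≡ 235^2 = 55225 ≡ 1033
768^16 ≡ 1033^2 = 1067089 ≡ 184
768^32 ≡ 184^2 = 33856 ≡ 1115
768^64 ≡ 1115^2 = 1243225 ≡ 196
768^128 ≡ 196^2 = 38416 ≡ 30
768^256 ≡ 30^2 = 900
768^512 ≡ 900^2 = 810000 ≡ 507
756 = 512 + 128 + 64 + 32 + 16 + 4, so 768^756 ≡ 507·30·196·1115·184·235 ≡ 235 (mod 1129)
235·235 = 55225 ≡ 1033 (mod 1129)
1033 ≡ 1033 (mod 1129), so the signature is genuine.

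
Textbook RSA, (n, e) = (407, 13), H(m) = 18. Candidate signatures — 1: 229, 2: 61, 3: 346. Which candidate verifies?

2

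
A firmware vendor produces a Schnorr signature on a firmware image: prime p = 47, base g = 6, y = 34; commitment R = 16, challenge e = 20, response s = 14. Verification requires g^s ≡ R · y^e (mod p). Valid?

g^s mod p:
Squares mod 47: 6^1≡6, 6^2≡36, 6^4≡27, 6^8≡24
14 = 8 + 4 + 2, so 6^14 ≡ 24·27·36 ≡ 16 (mod 47)
R · y^e mod p:
Squares mod 47: 34^1≡34, 34^2≡28, 34^4≡32, 34^8≡37, 34^16≡6
20 = 16 + 4, so 34^20 ≡ 6·32 ≡ 4 (mod 47)
16·4 = 64 ≡ 17 (mod 47)
16 ≠ 17; the check fails.

no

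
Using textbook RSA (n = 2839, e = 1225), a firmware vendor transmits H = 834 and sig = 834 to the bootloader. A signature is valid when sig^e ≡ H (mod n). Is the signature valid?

Squares mod 2839: sig^1≡834, sig^2≡1, sig^4≡1, sig^8≡1, sig^16≡1, sig^32≡1, sig^64≡1, sig^128≡1, sig^256≡1, sig^512≡1, sig^1024≡1
1225 = 1024 + 128 + 64 + 8 + 1, so sig^1225 ≡ 1·1·1·1·834 ≡ 834 (mod 2839)
Since 834 equals the digest 834, verification succeeds.

valid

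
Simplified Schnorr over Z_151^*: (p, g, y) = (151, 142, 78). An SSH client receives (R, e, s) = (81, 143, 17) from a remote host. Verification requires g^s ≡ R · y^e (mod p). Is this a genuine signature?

g^s mod p:
Squares mod 151: 142^1≡142, 142^2≡81, 142^4≡68, 142^8≡94, 142^16≡78
17 = 16 + 1, so 142^17 ≡ 78·142 ≡ 53 (mod 151)
R · y^e mod p:
Squares mod 151: 78^1≡78, 78^2≡44, 78^4≡124, 78^8≡125, 78^16≡72, 78^32≡50, 78^64≡84, 78^128≡110
143 = 128 + 8 + 4 + 2 + 1, so 78^143 ≡ 110·125·124·44·78 ≡ 148 (mod 151)
81·148 = 11988 ≡ 59 (mod 151)
53 ≠ 59; the check fails.

forged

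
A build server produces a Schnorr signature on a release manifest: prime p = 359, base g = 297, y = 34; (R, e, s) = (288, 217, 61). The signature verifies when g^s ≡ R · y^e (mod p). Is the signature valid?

g^s mod p:
297^2 = 88209 ≡ 254
297^4 ≡ 254^2 = 64516 ≡ 255
297^8 ≡ 255^2 = 65025 ≡ 46
297^16 ≡ 46^2 = 2116 ≡ 321
297^32 ≡ 321^2 = 103041 ≡ 8
61 = 32 + 16 + 8 + 4 + 1, so 297^61 ≡ 8·321·46·255·297 ≡ 121 (mod 359)
R · y^e mod p:
34^2 = 1156 ≡ 79
34^4 ≡ 79^2 = 6241 ≡ 138
34^8 ≡ 138^2 = 19044 ≡ 17
34^16 ≡ 17^2 = 289
34^32 ≡ 289^2 = 83521 ≡ 233
34^64 ≡ 233^2 = 54289 ≡ 80
34^128 ≡ 80^2 = 6400 ≡ 297
217 = 128 + 64 + 16 + 8 + 1, so 34^217 ≡ 297·80·289·17·34 ≡ 241 (mod 359)
288·241 = 69408 ≡ 121 (mod 359)
121 ≡ 121 (mod 359); signature holds.

valid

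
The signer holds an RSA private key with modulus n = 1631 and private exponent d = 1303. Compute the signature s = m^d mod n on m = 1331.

1310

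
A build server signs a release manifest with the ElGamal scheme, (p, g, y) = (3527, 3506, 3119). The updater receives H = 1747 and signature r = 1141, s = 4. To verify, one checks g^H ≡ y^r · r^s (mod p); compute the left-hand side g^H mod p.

3506^2 = 12292036 ≡ 441
3506^4 ≡ 441^2 = 194481 ≡ 496
3506^8 ≡ 496^2 = 246016 ≡ 2653
3506^16 ≡ 2653^2 = 7038409 ≡ 2044
3506^32 ≡ 2044^2 = 4177936 ≡ 1968
3506^64 ≡ 1968^2 = 3873024 ≡ 378
3506^128 ≡ 378^2 = 142884 ≡ 1804
3506^256 ≡ 1804^2 = 3254416 ≡ 2522
3506^512 ≡ 2522^2 = 6360484 ≡ 1303
3506^1024 ≡ 1303^2 = 1697809 ≡ 1322
1747 = 1024 + 512 + 128 + 64 + 16 + 2 + 1, so 3506^1747 ≡ 1322·1303·1804·378·2044·441·3506 ≡ 723 (mod 3527)

723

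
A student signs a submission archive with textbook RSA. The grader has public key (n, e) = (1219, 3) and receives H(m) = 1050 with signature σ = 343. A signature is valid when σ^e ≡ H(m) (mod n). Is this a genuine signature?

genuine

σ^2 ≡ 343^2 = 117649 ≡ 625
3 = 2 + 1, so σ^3 ≡ 625·343 ≡ 1050 (mod 1219)
Since 1050 equals the digest 1050, verification succeeds.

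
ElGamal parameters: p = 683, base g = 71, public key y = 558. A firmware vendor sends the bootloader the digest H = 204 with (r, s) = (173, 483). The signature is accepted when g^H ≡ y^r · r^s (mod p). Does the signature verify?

Left side g^H mod p:
Squares mod 683: 71^1≡71, 71^2≡260, 71^4≡666, 71^8≡289, 71^16≡195, 71^32≡460, 71^64≡553, 71^128≡508
204 = 128 + 64 + 8 + 4, so 71^204 ≡ 508·553·289·666 ≡ 151 (mod 683)
Right side y^r · r^s mod p:
Squares mod 683: 558^1≡558, 558^2≡599, 558^4≡226, 558^8≡534, 558^16≡345, 558^32≡183, 558^64≡22, 558^128≡484
173 = 128 + 32 + 8 + 4 + 1, so 558^173 ≡ 484·183·534·226·558 ≡ 147 (mod 683)
Squares mod 683: 173^1≡173, 173^2≡560, 173^4≡103, 173^8≡364, 173^16≡677, 173^32≡36, 173^64≡613, 173^128≡119, 173^256≡501
483 = 256 + 128 + 64 + 32 + 2 + 1, so 173^483 ≡ 501·119·613·36·560·173 ≡ 289 (mod 683)
147·289 = 42483 ≡ 137 (mod 683)
151 ≠ 137, so verification fails.

does not verify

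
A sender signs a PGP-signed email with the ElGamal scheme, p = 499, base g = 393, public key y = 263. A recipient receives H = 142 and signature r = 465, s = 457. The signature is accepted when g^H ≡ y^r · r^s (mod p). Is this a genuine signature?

forged

Left side g^H mod p:
393^2 = 154449 ≡ 258
393^4 ≡ 258^2 = 66564 ≡ 197
393^8 ≡ 197^2 = 38809 ≡ 386
393^16 ≡ 386^2 = 148996 ≡ 294
393^32 ≡ 294^2 = 86436 ≡ 109
393^64 ≡ 109^2 = 11881 ≡ 404
393^128 ≡ 404^2 = 163216 ≡ 43
142 = 128 + 8 + 4 + 2, so 393^142 ≡ 43·386·197·258 ≡ 49 (mod 499)
Right side y^r · r^s mod p:
263^2 = 69169 ≡ 307
263^4 ≡ 307^2 = 94249 ≡ 437
263^8 ≡ 437^2 = 190969 ≡ 351
263^16 ≡ 351^2 = 123201 ≡ 447
263^32 ≡ 447^2 = 199809 ≡ 209
263^64 ≡ 209^2 = 43681 ≡ 268
263^128 ≡ 268^2 = 71824 ≡ 467
263^256 ≡ 467^2 = 218089 ≡ 26
465 = 256 + 128 + 64 + 16 + 1, so 263^465 ≡ 26·467·268·447·263 ≡ 337 (mod 499)
465^2 = 216225 ≡ 158
465^4 ≡ 158^2 = 24964 ≡ 14
465^8 ≡ 14^2 = 196
465^16 ≡ 196^2 = 38416 ≡ 492
465^32 ≡ 492^2 = 242064 ≡ 49
465^64 ≡ 49^2 = 2401 ≡ 405
465^128 ≡ 405^2 = 164025 ≡ 353
465^256 ≡ 353^2 = 124609 ≡ 358
457 = 256 + 128 + 64 + 8 + 1, so 465^457 ≡ 358·353·405·196·465 ≡ 260 (mod 499)
337·260 = 87620 ≡ 295 (mod 499)
49 ≠ 295, so verification fails.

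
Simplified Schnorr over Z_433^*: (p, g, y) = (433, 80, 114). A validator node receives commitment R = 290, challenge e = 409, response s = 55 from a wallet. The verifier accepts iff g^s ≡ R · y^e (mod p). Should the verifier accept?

g^s mod p:
80^2 = 6400 ≡ 338
80^4 ≡ 338^2 = 114244 ≡ 365
80^8 ≡ 365^2 = 133225 ≡ 294
80^16 ≡ 294^2 = 86436 ≡ 269
80^32 ≡ 269^2 = 72361 ≡ 50
55 = 32 + 16 + 4 + 2 + 1, so 80^55 ≡ 50·269·365·338·80 ≡ 175 (mod 433)
R · y^e mod p:
114^2 = 12996 ≡ 6
114^4 ≡ 6^2 = 36
114^8 ≡ 36^2 = 1296 ≡ 430
114^16 ≡ 430^2 = 184900 ≡ 9
114^32 ≡ 9^2 = 81
114^64 ≡ 81^2 = 6561 ≡ 66
114^128 ≡ 66^2 = 4356 ≡ 26
114^256 ≡ 26^2 = 676 ≡ 243
409 = 256 + 128 + 16 + 8 + 1, so 114^409 ≡ 243·26·9·430·114 ≡ 92 (mod 433)
290·92 = 26680 ≡ 267 (mod 433)
175 ≠ 267; the check fails.

reject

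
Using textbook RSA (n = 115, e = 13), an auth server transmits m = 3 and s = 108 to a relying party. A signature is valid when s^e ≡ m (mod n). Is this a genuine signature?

Squares mod 115: s^1≡108, s^2≡49, s^4≡101, s^8≡81
13 = 8 + 4 + 1, so s^13 ≡ 81·101·108 ≡ 3 (mod 115)
s^13 mod 115 = 3 matches m.

genuine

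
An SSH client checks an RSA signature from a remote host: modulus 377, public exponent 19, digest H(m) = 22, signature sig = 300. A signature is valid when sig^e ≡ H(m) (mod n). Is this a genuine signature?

forged

sig^2 ≡ 300^2 = 90000 ≡ 274
sig^4 ≡ 274^2 = 75076 ≡ 53
sig^8 ≡ 53^2 = 2809 ≡ 170
sig^16 ≡ 170^2 = 28900 ≡ 248
19 = 16 + 2 + 1, so sig^19 ≡ 248·274·300 ≡ 79 (mod 377)
The recovered value 79 does not match the digest 22.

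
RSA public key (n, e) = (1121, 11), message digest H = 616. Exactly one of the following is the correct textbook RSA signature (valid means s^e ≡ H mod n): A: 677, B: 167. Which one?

A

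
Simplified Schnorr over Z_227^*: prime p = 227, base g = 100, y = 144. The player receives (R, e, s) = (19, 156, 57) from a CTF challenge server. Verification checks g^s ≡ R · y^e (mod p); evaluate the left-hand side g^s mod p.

10

Squares mod 227: 100^1≡100, 100^2≡12, 100^4≡144, 100^8≡79, 100^16≡112, 100^32≡59
57 = 32 + 16 + 8 + 1, so 100^57 ≡ 59·112·79·100 ≡ 10 (mod 227)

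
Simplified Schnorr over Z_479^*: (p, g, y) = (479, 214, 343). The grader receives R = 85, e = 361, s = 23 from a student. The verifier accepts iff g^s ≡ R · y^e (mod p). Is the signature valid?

invalid

g^s mod p:
Squares mod 479: 214^1≡214, 214^2≡291, 214^4≡377, 214^8≡345, 214^16≡233
23 = 16 + 4 + 2 + 1, so 214^23 ≡ 233·377·291·214 ≡ 257 (mod 479)
R · y^e mod p:
Squares mod 479: 343^1≡343, 343^2≡294, 343^4≡216, 343^8≡193, 343^16≡366, 343^32≡315, 343^64≡72, 343^128≡394, 343^256≡40
361 = 256 + 64 + 32 + 8 + 1, so 343^361 ≡ 40·72·315·193·343 ≡ 352 (mod 479)
85·352 = 29920 ≡ 222 (mod 479)
257 ≠ 222; the check fails.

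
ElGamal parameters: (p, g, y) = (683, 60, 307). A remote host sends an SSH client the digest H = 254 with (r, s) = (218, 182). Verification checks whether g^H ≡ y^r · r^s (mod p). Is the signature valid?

invalid

Left side g^H mod p:
60^2 = 3600 ≡ 185
60^4 ≡ 185^2 = 34225 ≡ 75
60^8 ≡ 75^2 = 5625 ≡ 161
60^16 ≡ 161^2 = 25921 ≡ 650
60^32 ≡ 650^2 = 422500 ≡ 406
60^64 ≡ 406^2 = 164836 ≡ 233
60^128 ≡ 233^2 = 54289 ≡ 332
254 = 128 + 64 + 32 + 16 + 8 + 4 + 2, so 60^254 ≡ 332·233·406·650·161·75·185 ≡ 234 (mod 683)
Right side y^r · r^s mod p:
307^2 = 94249 ≡ 678
307^4 ≡ 678^2 = 459684 ≡ 25
307^8 ≡ 25^2 = 625
307^16 ≡ 625^2 = 390625 ≡ 632
307^32 ≡ 632^2 = 399424 ≡ 552
307^64 ≡ 552^2 = 304704 ≡ 86
307^128 ≡ 86^2 = 7396 ≡ 566
218 = 128 + 64 + 16 + 8 + 2, so 307^218 ≡ 566·86·632·625·678 ≡ 159 (mod 683)
218^2 = 47524 ≡ 397
218^4 ≡ 397^2 = 157609 ≡ 519
218^8 ≡ 519^2 = 269361 ≡ 259
218^16 ≡ 259^2 = 67081 ≡ 147
218^32 ≡ 147^2 = 21609 ≡ 436
218^64 ≡ 436^2 = 190096 ≡ 222
218^128 ≡ 222^2 = 49284 ≡ 108
182 = 128 + 32 + 16 + 4 + 2, so 218^182 ≡ 108·436·147·519·397 ≡ 566 (mod 683)
159·566 = 89994 ≡ 521 (mod 683)
234 ≠ 521, so verification fails.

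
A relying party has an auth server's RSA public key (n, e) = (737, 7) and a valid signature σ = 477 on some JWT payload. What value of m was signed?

σ^2 ≡ 477^2 = 227529 ≡ 533
σ^4 ≡ 533^2 = 284089 ≡ 344
7 = 4 + 2 + 1, so σ^7 ≡ 344·533·477 ≡ 588 (mod 737)

588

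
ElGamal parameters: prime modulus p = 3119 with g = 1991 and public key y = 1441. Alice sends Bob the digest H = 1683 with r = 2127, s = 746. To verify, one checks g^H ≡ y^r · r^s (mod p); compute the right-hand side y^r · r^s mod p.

1993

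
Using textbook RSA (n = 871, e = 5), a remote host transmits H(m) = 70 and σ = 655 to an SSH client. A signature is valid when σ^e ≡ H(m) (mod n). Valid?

Squares mod 871: σ^1≡655, σ^2≡493, σ^4≡40
5 = 4 + 1, so σ^5 ≡ 40·655 ≡ 70 (mod 871)
Since 70 equals the digest 70, verification succeeds.

yes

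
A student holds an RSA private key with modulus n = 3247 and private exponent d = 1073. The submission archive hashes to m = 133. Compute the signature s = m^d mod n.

2751

m^2 ≡ 133^2 = 17689 ≡ 1454
m^4 ≡ 1454^2 = 2114116 ≡ 319
m^8 ≡ 319^2 = 101761 ≡ 1104
m^16 ≡ 1104^2 = 1218816 ≡ 1191
m^32 ≡ 1191^2 = 1418481 ≡ 2789
m^64 ≡ 2789^2 = 7778521 ≡ 1956
m^128 ≡ 1956^2 = 3825936 ≡ 970
m^256 ≡ 970^2 = 940900 ≡ 2517
m^512 ≡ 2517^2 = 6335289 ≡ 392
m^1024 ≡ 392^2 = 153664 ≡ 1055
1073 = 1024 + 32 + 16 + 1, so m^1073 ≡ 1055·2789·1191·133 ≡ 2751 (mod 3247)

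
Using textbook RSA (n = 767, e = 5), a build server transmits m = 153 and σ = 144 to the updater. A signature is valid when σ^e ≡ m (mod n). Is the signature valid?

invalid

σ^2 ≡ 144^2 = 20736 ≡ 27
σ^4 ≡ 27^2 = 729
5 = 4 + 1, so σ^5 ≡ 729·144 ≡ 664 (mod 767)
664 ≠ 153, so verification fails.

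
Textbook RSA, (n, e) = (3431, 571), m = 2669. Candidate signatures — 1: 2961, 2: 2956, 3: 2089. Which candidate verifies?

2

Candidate 1: 2961^571 mod 3431 = 799
Candidate 2: 2956^571 mod 3431 = 2669
  → matches m = 2669
Candidate 3: 2089^571 mod 3431 = 1767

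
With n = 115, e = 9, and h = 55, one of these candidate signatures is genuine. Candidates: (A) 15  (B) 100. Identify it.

B

Candidate A: Squares mod 115: 15^1≡15, 15^2≡110, 15^4≡25, 15^8≡50; 9 = 8 + 1, so 15^9 ≡ 50·15 ≡ 60 (mod 115)
Candidate B: Squares mod 115: 100^1≡100, 100^2≡110, 100^4≡25, 100^8≡50; 9 = 8 + 1, so 100^9 ≡ 50·100 ≡ 55 (mod 115)
  → matches h = 55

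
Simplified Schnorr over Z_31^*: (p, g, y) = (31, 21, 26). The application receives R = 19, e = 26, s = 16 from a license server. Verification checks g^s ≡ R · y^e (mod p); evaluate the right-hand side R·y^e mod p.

Squares mod 31: 26^1≡26, 26^2≡25, 26^4≡5, 26^8≡25, 26^16≡5
26 = 16 + 8 + 2, so 26^26 ≡ 5·25·25 ≡ 25 (mod 31)
R · y^e ≡ 19·25 = 475 ≡ 10 (mod 31)

10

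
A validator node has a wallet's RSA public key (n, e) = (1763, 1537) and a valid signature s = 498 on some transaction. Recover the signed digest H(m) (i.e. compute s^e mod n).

1174

Squares mod 1763: s^1≡498, s^2≡1184, s^4≡271, s^8≡1158, s^16≡1084, s^32≡898, s^64≡713, s^128≡625, s^256≡1002, s^512≡857, s^1024≡1041
1537 = 1024 + 512 + 1, so s^1537 ≡ 1041·857·498 ≡ 1174 (mod 1763)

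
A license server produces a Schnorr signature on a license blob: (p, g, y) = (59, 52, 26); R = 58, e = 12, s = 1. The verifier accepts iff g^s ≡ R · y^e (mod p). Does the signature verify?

does not verify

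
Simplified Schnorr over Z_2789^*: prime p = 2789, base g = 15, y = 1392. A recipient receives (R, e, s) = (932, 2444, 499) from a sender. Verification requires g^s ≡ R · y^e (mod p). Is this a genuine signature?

forged

g^s mod p:
15^2 = 225
15^4 ≡ 225^2 = 50625 ≡ 423
15^8 ≡ 423^2 = 178929 ≡ 433
15^16 ≡ 433^2 = 187489 ≡ 626
15^32 ≡ 626^2 = 391876 ≡ 1416
15^64 ≡ 1416^2 = 2005056 ≡ 2554
15^128 ≡ 2554^2 = 6522916 ≡ 2234
15^256 ≡ 2234^2 = 4990756 ≡ 1235
499 = 256 + 128 + 64 + 32 + 16 + 2 + 1, so 15^499 ≡ 1235·2234·2554·1416·626·225·15 ≡ 1545 (mod 2789)
R · y^e mod p:
1392^2 = 1937664 ≡ 2098
1392^4 ≡ 2098^2 = 4401604 ≡ 562
1392^8 ≡ 562^2 = 315844 ≡ 687
1392^16 ≡ 687^2 = 471969 ≡ 628
1392^32 ≡ 628^2 = 394384 ≡ 1135
1392^64 ≡ 1135^2 = 1288225 ≡ 2496
1392^128 ≡ 2496^2 = 6230016 ≡ 2179
1392^256 ≡ 2179^2 = 4748041 ≡ 1163
1392^512 ≡ 1163^2 = 1352569 ≡ 2693
1392^1024 ≡ 2693^2 = 7252249 ≡ 849
1392^2048 ≡ 849^2 = 720801 ≡ 1239
2444 = 2048 + 256 + 128 + 8 + 4, so 1392^2444 ≡ 1239·1163·2179·687·562 ≡ 1540 (mod 2789)
932·1540 = 1435280 ≡ 1734 (mod 2789)
1545 ≠ 1734; the check fails.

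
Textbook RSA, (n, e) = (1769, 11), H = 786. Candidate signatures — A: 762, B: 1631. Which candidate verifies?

Candidate A: Squares mod 1769: 762^1≡762, 762^2≡412, 762^4≡1689, 762^8≡1093; 11 = 8 + 2 + 1, so 762^11 ≡ 1093·412·762 ≡ 786 (mod 1769)
  → matches H = 786
Candidate B: Squares mod 1769: 1631^1≡1631, 1631^2≡1354, 1631^4≡632, 1631^8≡1399; 11 = 8 + 2 + 1, so 1631^11 ≡ 1399·1354·1631 ≡ 951 (mod 1769)

A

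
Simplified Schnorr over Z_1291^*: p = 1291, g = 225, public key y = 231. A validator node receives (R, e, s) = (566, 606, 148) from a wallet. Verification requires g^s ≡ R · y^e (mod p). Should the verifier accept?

g^s mod p:
225^2 = 50625 ≡ 276
225^4 ≡ 276^2 = 76176 ≡ 7
225^8 ≡ 7^2 = 49
225^16 ≡ 49^2 = 2401 ≡ 1110
225^32 ≡ 1110^2 = 1232100 ≡ 486
225^64 ≡ 486^2 = 236196 ≡ 1234
225^128 ≡ 1234^2 = 1522756 ≡ 667
148 = 128 + 16 + 4, so 225^148 ≡ 667·1110·7 ≡ 516 (mod 1291)
R · y^e mod p:
231^2 = 53361 ≡ 430
231^4 ≡ 430^2 = 184900 ≡ 287
231^8 ≡ 287^2 = 82369 ≡ 1036
231^16 ≡ 1036^2 = 1073296 ≡ 475
231^32 ≡ 475^2 = 225625 ≡ 991
231^64 ≡ 991^2 = 982081 ≡ 921
231^128 ≡ 921^2 = 848241 ≡ 54
231^256 ≡ 54^2 = 2916 ≡ 334
231^512 ≡ 334^2 = 111556 ≡ 530
606 = 512 + 64 + 16 + 8 + 4 + 2, so 231^606 ≡ 530·921·475·1036·287·430 ≡ 28 (mod 1291)
566·28 = 15848 ≡ 356 (mod 1291)
516 ≠ 356; the check fails.

reject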